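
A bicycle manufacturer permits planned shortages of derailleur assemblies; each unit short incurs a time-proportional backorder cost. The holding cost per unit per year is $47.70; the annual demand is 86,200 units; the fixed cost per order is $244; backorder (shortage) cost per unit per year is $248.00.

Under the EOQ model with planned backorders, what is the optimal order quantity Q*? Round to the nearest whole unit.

1,025 units

Q* = √(2DS/H) · √((H + b)/b)
   = √(2 × 86,200 × 244 / 47.7) · √((47.7 + 248) / 248)
   = 939.084 × 1.0919 ≈ 1,025.43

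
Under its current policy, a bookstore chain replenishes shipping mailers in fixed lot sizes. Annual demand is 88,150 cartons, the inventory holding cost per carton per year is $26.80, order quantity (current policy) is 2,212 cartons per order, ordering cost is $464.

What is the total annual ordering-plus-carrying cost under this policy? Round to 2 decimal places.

$48,131.58

Ordering: D/Q × S = 88,150/2,212 × $464 = $18,490.78
Holding:  Q/2 × H = 2,212/2 × $26.8 = $29,640.80
Total = $18,490.78 + $29,640.80 = $48,131.58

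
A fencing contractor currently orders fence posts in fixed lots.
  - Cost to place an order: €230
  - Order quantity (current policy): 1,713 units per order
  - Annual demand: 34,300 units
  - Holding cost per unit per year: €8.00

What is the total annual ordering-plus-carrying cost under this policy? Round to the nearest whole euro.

€11,457

Annual ordering cost = (D/Q)·S = (34,300/1,713) × 230 = €4,605.37
Annual holding cost  = (Q/2)·H = (1,713/2) × 8 = €6,852.00
Total = €4,605.37 + €6,852.00 = €11,457.37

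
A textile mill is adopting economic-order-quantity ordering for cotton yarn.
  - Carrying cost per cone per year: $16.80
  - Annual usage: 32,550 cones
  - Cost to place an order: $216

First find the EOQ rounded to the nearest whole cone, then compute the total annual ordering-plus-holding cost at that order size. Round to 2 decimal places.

EOQ = √(2DS/H) = √(2 × 32,550 × 216 / 16.8)
    = √(837,000.00) ≈ 914.88 → Q = 915 cones
Orders/yr = 32,550/915 = 35.574; ordering cost = 35.574 × $216 = $7,683.93
Average inventory = 915/2 = 457.5; holding cost = 457.5 × $16.8 = $7,686.00
Total = $7,683.93 + $7,686.00 = $15,369.93

$15,369.93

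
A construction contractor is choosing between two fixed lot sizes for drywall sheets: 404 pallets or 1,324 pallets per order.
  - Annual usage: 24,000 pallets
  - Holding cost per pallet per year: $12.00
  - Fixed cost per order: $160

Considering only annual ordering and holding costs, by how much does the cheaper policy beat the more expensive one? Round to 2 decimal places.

$1,084.65

Annual cost at Q: ordering D·S/Q plus holding Q·H/2.
TC(404) = (24,000/404)×160 + (404/2)×12 = $11,928.95
TC(1,324) = (24,000/1,324)×160 + (1,324/2)×12 = $10,844.30
Lots of 1,324 are cheaper by $1,084.65.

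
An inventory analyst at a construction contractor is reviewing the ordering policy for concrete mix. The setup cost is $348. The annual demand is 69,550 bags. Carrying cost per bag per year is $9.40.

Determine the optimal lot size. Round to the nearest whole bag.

2,269 bags

Optimal lot size Q* = (2 × 69,550 × $348 / $9.4)^½ ≈ 2,269.29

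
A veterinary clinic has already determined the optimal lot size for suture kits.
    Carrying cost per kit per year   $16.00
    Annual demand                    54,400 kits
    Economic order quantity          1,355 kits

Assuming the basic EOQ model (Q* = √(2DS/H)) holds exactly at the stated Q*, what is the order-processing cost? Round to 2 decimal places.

Since Q* = (2DS/H)^½, squaring gives Q*²·H = 2DS.
S = Q²H / (2D) = 1,355² × 16 / (2 × 54,400) = 270.0037

$270.00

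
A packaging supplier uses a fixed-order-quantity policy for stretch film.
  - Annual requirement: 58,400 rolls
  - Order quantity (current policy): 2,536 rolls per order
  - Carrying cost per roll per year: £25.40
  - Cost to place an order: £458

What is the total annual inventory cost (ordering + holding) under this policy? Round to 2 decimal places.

£42,754.20

Annual ordering cost = (D/Q)·S = (58,400/2,536) × 458 = £10,547.00
Annual holding cost  = (Q/2)·H = (2,536/2) × 25.4 = £32,207.20
Total = £10,547.00 + £32,207.20 = £42,754.20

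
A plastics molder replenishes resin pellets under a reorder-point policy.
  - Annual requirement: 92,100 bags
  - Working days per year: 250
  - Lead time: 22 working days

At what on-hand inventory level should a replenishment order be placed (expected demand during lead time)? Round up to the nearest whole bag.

Daily demand d = 92,100 / 250 = 368.400 bags/day
Demand during lead time = 368.400 × 22 = 8,104.80
Reorder point = 8,104.80 → round up

8,105 bags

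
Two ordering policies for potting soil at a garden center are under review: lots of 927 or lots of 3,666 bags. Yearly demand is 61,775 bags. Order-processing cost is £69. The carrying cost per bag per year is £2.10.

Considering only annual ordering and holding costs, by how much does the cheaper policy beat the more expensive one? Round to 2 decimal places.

£559.48

For each Q, cost = (D/Q)·S + (Q/2)·H.
TC(927) = (61,775/927)×69 + (927/2)×2.1 = £5,571.49
TC(3,666) = (61,775/3,666)×69 + (3,666/2)×2.1 = £5,012.00
Lots of 3,666 are cheaper by £559.48.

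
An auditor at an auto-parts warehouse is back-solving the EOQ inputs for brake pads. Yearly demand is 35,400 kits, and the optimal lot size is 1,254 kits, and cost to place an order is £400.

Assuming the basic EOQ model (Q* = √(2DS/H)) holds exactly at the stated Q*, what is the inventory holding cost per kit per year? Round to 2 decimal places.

£18.01

From Q* = √(2DS/H) ⇒ Q*² = 2DS/H.
H = 2DS / Q² = 2 × 35,400 × 400 / 1,254² = 18.0094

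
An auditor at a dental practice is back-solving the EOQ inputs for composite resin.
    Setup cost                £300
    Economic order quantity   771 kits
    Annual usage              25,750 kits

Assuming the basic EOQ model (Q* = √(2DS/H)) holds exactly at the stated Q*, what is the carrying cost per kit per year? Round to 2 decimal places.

£25.99

From Q* = √(2DS/H) ⇒ Q*² = 2DS/H.
H = 2DS / Q² = 2 × 25,750 × 300 / 771² = 25.9908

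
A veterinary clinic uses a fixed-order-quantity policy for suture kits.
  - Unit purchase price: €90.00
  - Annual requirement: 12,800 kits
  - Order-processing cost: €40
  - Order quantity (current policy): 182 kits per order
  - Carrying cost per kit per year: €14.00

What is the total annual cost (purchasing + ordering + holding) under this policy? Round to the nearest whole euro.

Annual ordering cost = (D/Q)·S = (12,800/182) × 40 = €2,813.19
Annual holding cost  = (Q/2)·H = (182/2) × 14 = €1,274.00
Purchase cost = D·C = 12,800 × 90 = €1,152,000.00
Total = €2,813.19 + €1,274.00 + €1,152,000.00 = €1,156,087.19

€1,156,087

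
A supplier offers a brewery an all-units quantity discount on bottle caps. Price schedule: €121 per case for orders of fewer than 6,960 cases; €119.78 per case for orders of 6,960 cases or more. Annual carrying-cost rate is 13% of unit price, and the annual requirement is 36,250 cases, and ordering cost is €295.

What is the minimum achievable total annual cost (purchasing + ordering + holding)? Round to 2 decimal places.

H₁ = 13%×€121 = €15.7300;  H₂ = 13%×€119.78 = €15.5714
EOQ₁ = √(2×36,250×295/15.7300) = 1,166.05  (< 6,960, feasible at tier 1)
EOQ₂ = √(2×36,250×295/15.5714) = 1,171.97  (< 6,960 → use Q = 6,960 at tier-2 price)
TC(tier 1 (EOQ₁), Q≈1,166.0) = €4,404,591.90
TC(tier 2, Q≈6,960.0) = €4,397,749.93
Minimum at tier 2: €4,397,749.93

€4,397,749.93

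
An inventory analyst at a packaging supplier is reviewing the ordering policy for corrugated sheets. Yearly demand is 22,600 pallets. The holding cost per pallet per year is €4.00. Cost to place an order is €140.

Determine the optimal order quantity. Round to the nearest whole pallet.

1,258 pallets

EOQ = √(2DS/H) = √(2 × 22,600 × 140 / 4)
    = √(1,582,000.00) ≈ 1,257.78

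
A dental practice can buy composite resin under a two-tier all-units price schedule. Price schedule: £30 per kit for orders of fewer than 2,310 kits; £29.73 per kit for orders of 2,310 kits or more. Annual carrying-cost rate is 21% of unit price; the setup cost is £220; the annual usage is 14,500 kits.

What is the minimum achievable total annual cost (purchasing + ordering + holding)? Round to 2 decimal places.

H₁ = 21%×£30 = £6.3000;  H₂ = 21%×£29.73 = £6.2433
EOQ₁ = √(2×14,500×220/6.3000) = 1,006.33  (< 2,310, feasible at tier 1)
EOQ₂ = √(2×14,500×220/6.2433) = 1,010.89  (< 2,310 → use Q = 2,310 at tier-2 price)
TC(tier 1 (EOQ₁), Q≈1,006.3) = £441,339.87
TC(tier 2, Q≈2,310.0) = £439,676.96
Minimum at tier 2: £439,676.96

£439,676.96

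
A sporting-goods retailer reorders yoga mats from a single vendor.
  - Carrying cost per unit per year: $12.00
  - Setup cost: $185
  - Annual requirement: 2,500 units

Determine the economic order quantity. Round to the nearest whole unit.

278 units

Q* = √(2·D·S / H) = √(2·2,500·185 / 12) = √77,083.3 ≈ 277.64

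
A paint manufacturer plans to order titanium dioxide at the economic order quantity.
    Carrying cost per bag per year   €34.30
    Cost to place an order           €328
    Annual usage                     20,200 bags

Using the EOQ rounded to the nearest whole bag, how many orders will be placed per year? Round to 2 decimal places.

Q* = √(2·D·S / H) = √(2·20,200·328 / 34.3) = √386,332.4 ≈ 621.56 → Q = 622
Orders per year = D/Q = 20,200 / 622 = 32.476

32.48 orders per year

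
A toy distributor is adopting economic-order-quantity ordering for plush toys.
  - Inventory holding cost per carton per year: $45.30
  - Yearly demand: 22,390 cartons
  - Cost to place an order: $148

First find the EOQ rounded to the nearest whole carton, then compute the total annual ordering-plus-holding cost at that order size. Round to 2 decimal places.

2DS/H = 2·22,390·148/45.3 = 146,301.10
EOQ = √146,301.10 ≈ 382.49 → Q = 382 cartons
Annual ordering cost = (D/Q)·S = (22,390/382) × 148 = $8,674.66
Annual holding cost  = (Q/2)·H = (382/2) × 45.3 = $8,652.30
Total = $8,674.66 + $8,652.30 = $17,326.96

$17,326.96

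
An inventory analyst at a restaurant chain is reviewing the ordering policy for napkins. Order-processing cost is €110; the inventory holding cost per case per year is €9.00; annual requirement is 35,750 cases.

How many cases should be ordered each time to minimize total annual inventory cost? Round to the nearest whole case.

935 cases

EOQ = √(2DS/H) = √(2 × 35,750 × 110 / 9)
    = √(873,888.89) ≈ 934.82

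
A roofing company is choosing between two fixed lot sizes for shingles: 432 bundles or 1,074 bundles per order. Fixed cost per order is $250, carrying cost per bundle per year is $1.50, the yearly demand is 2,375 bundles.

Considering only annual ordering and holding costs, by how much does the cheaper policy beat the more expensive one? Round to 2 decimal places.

$340.08

For each Q, cost = (D/Q)·S + (Q/2)·H.
TC(432) = (2,375/432)×250 + (432/2)×1.5 = $1,698.42
TC(1,074) = (2,375/1,074)×250 + (1,074/2)×1.5 = $1,358.34
Lots of 1,074 are cheaper by $340.08.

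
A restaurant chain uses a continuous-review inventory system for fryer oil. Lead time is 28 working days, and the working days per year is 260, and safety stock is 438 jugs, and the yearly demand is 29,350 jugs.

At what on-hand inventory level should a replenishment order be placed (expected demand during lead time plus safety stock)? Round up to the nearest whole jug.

Daily demand d = 29,350 / 260 = 112.885 jugs/day
Demand during lead time = 112.885 × 28 = 3,160.77
Reorder point = 3,160.77 + 438 = 3,598.77 → round up

3,599 jugs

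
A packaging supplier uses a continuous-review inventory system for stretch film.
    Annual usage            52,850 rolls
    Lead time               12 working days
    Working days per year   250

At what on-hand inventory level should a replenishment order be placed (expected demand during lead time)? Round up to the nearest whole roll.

2,537 rolls

Daily demand d = 52,850 / 250 = 211.400 rolls/day
Demand during lead time = 211.400 × 12 = 2,536.80
Reorder point = 2,536.80 → round up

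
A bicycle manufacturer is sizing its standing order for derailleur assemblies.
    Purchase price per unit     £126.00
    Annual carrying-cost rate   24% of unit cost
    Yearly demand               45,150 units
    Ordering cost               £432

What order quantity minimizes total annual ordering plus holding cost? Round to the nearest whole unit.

1,136 units

Holding cost per unit per year: H = 24% × £126 = £30.2400
EOQ = √(2DS/H) = √(2 × 45,150 × 432 / 30.24)
    = √(1,290,000.00) ≈ 1,135.78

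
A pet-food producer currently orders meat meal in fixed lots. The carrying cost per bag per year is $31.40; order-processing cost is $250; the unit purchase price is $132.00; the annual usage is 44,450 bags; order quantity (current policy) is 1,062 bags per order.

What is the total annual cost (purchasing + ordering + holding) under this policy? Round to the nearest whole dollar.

$5,894,537

Annual ordering cost = (D/Q)·S = (44,450/1,062) × 250 = $10,463.75
Annual holding cost  = (Q/2)·H = (1,062/2) × 31.4 = $16,673.40
Purchase cost = D·C = 44,450 × 132 = $5,867,400.00
Total = $10,463.75 + $16,673.40 + $5,867,400.00 = $5,894,537.15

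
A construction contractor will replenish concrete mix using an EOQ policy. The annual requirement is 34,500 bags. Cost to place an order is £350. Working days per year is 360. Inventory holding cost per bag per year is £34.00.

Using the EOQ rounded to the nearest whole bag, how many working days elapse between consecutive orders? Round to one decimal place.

Optimal lot size Q* = (2 × 34,500 × £350 / £34)^½ ≈ 842.79 → Q = 843 bags
Days between orders = 360 / (D/Q) = 360 / 40.925 ≈ 8.797

8.8 days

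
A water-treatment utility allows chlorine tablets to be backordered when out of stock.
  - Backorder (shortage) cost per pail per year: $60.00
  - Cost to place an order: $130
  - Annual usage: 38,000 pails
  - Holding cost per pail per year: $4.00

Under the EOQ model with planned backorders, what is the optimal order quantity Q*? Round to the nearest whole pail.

Basic EOQ = √(2·38,000·130/4) = 1,571.623
Backorder adjustment √((H+b)/b) = √((4+60)/60) = 1.0328
Q* = 1,571.623 × 1.0328 ≈ 1,623.17

1,623 pails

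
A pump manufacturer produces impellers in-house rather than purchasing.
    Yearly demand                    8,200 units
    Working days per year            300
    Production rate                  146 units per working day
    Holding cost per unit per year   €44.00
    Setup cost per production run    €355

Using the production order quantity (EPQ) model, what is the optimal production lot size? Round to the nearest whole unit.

403 units

d = 8,200/300 = 27.3333 units/day;  effective holding cost H(1 − d/p) = 44·(1 − 27.3333/146) = 35.76256
Q* = √(2DS / H_eff) = √(2·8,200·355 / 35.76256) ≈ 403.48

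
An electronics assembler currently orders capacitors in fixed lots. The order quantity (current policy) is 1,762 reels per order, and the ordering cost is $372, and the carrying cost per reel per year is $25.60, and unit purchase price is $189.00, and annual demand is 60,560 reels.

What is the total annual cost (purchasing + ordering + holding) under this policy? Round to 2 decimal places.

$11,481,179.25

Annual ordering cost = (D/Q)·S = (60,560/1,762) × 372 = $12,785.65
Annual holding cost  = (Q/2)·H = (1,762/2) × 25.6 = $22,553.60
Purchase cost = D·C = 60,560 × 189 = $11,445,840.00
Total = $12,785.65 + $22,553.60 + $11,445,840.00 = $11,481,179.25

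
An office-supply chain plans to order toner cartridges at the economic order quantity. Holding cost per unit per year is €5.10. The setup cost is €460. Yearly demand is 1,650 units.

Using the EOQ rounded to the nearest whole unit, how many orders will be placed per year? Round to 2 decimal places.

Optimal lot size Q* = (2 × 1,650 × €460 / €5.1)^½ ≈ 545.57 → Q = 546
N = D/Q = 1,650/546 ≈ 3.022 orders/yr

3.02 orders per year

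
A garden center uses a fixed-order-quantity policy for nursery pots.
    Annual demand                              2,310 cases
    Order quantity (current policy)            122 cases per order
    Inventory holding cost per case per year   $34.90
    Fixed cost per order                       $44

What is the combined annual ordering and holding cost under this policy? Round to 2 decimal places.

Orders/yr = 2,310/122 = 18.934; ordering cost = 18.934 × $44 = $833.11
Average inventory = 122/2 = 61; holding cost = 61 × $34.9 = $2,128.90
Total = $833.11 + $2,128.90 = $2,962.01

$2,962.01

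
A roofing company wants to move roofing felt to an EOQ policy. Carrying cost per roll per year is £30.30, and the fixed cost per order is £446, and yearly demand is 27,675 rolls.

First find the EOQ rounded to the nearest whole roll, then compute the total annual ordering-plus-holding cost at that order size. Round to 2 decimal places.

EOQ = √(2DS/H) = √(2 × 27,675 × 446 / 30.3)
    = √(814,722.77) ≈ 902.62 → Q = 903 rolls
Annual ordering cost = (D/Q)·S = (27,675/903) × 446 = £13,668.94
Annual holding cost  = (Q/2)·H = (903/2) × 30.3 = £13,680.45
Total = £13,668.94 + £13,680.45 = £27,349.39

£27,349.39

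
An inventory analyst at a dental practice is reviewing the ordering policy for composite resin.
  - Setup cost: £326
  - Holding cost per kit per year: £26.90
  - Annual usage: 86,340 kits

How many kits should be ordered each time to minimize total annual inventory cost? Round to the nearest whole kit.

1,447 kits

EOQ = √(2DS/H) = √(2 × 86,340 × 326 / 26.9)
    = √(2,092,701.86) ≈ 1,446.62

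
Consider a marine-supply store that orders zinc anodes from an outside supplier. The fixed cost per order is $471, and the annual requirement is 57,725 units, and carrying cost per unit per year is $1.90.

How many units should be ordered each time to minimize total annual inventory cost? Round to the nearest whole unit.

5,350 units

EOQ = √(2DS/H) = √(2 × 57,725 × 471 / 1.9)
    = √(28,619,447.37) ≈ 5,349.71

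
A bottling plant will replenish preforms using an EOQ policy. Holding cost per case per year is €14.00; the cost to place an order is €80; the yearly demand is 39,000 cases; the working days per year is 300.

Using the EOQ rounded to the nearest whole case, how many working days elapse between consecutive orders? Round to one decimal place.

5.1 days

EOQ = √(2DS/H) = √(2 × 39,000 × 80 / 14)
    = √(445,714.29) ≈ 667.62 → Q = 668 cases
T = Q/D × 300 days = 668/39,000 × 300 = 5.138 days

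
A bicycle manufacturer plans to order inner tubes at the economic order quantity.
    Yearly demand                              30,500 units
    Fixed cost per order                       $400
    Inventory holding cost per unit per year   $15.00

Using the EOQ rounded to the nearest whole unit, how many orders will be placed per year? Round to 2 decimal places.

23.92 orders per year

Q* = √(2·D·S / H) = √(2·30,500·400 / 15) = √1,626,666.7 ≈ 1,275.41 → Q = 1,275
N = D/Q = 30,500/1,275 ≈ 23.922 orders/yr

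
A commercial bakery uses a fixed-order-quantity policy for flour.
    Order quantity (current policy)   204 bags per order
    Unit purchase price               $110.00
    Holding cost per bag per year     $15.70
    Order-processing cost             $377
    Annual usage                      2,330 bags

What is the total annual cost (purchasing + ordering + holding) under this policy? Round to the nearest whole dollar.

$262,207

Orders/yr = 2,330/204 = 11.422; ordering cost = 11.422 × $377 = $4,305.93
Average inventory = 204/2 = 102; holding cost = 102 × $15.7 = $1,601.40
Purchase cost = D·C = 2,330 × 110 = $256,300.00
Total = $4,305.93 + $1,601.40 + $256,300.00 = $262,207.33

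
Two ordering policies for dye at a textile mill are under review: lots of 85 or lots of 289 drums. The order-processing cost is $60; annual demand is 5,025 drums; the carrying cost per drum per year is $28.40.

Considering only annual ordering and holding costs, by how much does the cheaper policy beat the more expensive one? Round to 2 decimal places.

$392.99

For each Q, cost = (D/Q)·S + (Q/2)·H.
TC(85) = (5,025/85)×60 + (85/2)×28.4 = $4,754.06
TC(289) = (5,025/289)×60 + (289/2)×28.4 = $5,147.05
Cheaper: Q = 85.  Difference = $392.99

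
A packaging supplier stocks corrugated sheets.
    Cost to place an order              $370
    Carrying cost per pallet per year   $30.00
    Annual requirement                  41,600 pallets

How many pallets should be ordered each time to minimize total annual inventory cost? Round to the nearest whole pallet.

EOQ = √(2DS/H) = √(2 × 41,600 × 370 / 30)
    = √(1,026,133.33) ≈ 1,012.98

1,013 pallets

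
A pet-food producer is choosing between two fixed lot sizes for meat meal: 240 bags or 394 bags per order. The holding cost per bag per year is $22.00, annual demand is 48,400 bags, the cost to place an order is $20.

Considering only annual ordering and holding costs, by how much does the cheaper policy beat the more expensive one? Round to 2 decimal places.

$117.52

For each Q, cost = (D/Q)·S + (Q/2)·H.
TC(240) = (48,400/240)×20 + (240/2)×22 = $6,673.33
TC(394) = (48,400/394)×20 + (394/2)×22 = $6,790.85
|ΔTC| = |$6,673.33 − $6,790.85| = $117.52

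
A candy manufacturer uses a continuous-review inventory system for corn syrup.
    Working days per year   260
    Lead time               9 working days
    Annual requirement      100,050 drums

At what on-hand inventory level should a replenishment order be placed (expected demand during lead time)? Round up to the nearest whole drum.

Daily demand d = 100,050 / 260 = 384.808 drums/day
Demand during lead time = 384.808 × 9 = 3,463.27
Reorder point = 3,463.27 → round up

3,464 drums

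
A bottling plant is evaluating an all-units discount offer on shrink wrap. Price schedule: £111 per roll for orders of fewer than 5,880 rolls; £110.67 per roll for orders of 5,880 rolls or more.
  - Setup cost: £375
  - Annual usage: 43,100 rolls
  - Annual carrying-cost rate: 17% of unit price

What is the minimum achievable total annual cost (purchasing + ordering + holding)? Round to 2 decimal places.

H₁ = 17%×£111 = £18.8700;  H₂ = 17%×£110.67 = £18.8139
EOQ₁ = √(2×43,100×375/18.8700) = 1,308.83  (< 5,880, feasible at tier 1)
EOQ₂ = √(2×43,100×375/18.8139) = 1,310.78  (< 5,880 → use Q = 5,880 at tier-2 price)
TC(tier 1 (EOQ₁), Q≈1,308.8) = £4,808,797.63
TC(tier 2, Q≈5,880.0) = £4,827,938.59
Minimum at tier 1 (EOQ₁): £4,808,797.63

£4,808,797.63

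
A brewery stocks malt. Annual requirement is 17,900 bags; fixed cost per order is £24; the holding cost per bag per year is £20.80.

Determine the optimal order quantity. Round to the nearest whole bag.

203 bags

EOQ = √(2DS/H) = √(2 × 17,900 × 24 / 20.8)
    = √(41,307.69) ≈ 203.24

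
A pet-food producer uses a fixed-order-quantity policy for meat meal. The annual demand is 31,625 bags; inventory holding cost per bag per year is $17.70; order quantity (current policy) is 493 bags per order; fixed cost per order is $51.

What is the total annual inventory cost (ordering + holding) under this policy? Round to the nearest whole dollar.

Ordering: D/Q × S = 31,625/493 × $51 = $3,271.55
Holding:  Q/2 × H = 493/2 × $17.7 = $4,363.05
Total = $3,271.55 + $4,363.05 = $7,634.60

$7,635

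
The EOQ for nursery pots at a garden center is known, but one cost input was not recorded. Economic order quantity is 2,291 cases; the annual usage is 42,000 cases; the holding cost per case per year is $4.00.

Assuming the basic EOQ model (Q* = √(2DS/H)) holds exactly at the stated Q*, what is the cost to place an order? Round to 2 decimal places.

EOQ relation: Q² = 2DS/H, so rearrange for the unknown.
S = Q²H / (2D) = 2,291² × 4 / (2 × 42,000) = 249.9372

$249.94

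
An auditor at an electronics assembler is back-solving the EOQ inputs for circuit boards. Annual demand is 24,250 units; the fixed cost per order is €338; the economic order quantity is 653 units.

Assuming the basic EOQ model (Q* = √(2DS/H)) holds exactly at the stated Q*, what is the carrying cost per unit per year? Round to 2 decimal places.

Since Q* = (2DS/H)^½, squaring gives Q*²·H = 2DS.
H = 2DS / Q² = 2 × 24,250 × 338 / 653² = 38.4443

€38.44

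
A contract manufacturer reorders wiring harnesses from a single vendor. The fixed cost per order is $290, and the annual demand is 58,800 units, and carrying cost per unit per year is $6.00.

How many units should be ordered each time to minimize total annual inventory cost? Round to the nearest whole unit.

EOQ = √(2DS/H) = √(2 × 58,800 × 290 / 6)
    = √(5,684,000.00) ≈ 2,384.11

2,384 units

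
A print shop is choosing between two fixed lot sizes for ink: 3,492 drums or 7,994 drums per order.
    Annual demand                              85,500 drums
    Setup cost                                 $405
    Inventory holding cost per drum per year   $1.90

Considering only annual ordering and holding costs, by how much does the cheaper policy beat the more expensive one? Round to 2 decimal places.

For each Q, cost = (D/Q)·S + (Q/2)·H.
TC(3,492) = (85,500/3,492)×405 + (3,492/2)×1.9 = $13,233.64
TC(7,994) = (85,500/7,994)×405 + (7,994/2)×1.9 = $11,925.99
Cheaper: Q = 7,994.  Difference = $1,307.65

$1,307.65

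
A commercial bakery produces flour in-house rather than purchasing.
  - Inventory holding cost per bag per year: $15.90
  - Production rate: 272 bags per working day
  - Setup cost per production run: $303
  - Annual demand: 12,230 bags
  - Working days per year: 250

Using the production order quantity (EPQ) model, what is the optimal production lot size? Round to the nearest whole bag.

754 bags

Daily demand d = 12,230/250 = 48.920; p = 272; 1 − d/p = 0.82015
EPQ = √(2DS / (H(1 − d/p)))
    = √(2 × 12,230 × 303 / (15.9 × 0.82015)) ≈ 753.89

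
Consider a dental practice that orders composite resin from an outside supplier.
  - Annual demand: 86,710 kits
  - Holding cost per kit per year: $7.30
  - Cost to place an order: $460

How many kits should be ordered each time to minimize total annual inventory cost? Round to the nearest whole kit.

3,306 kits

Q* = √(2·D·S / H) = √(2·86,710·460 / 7.3) = √10,927,835.6 ≈ 3,305.73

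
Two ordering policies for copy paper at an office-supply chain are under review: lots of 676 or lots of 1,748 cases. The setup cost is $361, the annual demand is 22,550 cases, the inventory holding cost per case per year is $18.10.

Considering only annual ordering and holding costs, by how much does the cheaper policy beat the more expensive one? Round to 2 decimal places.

$2,316.43

For each Q, cost = (D/Q)·S + (Q/2)·H.
TC(676) = (22,550/676)×361 + (676/2)×18.1 = $18,160.03
TC(1,748) = (22,550/1,748)×361 + (1,748/2)×18.1 = $20,476.47
Lots of 676 are cheaper by $2,316.43.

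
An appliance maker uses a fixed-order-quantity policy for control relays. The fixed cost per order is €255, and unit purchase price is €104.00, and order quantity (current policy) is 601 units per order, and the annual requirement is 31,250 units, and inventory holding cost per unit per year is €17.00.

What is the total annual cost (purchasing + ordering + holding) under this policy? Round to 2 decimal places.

Annual ordering cost = (D/Q)·S = (31,250/601) × 255 = €13,259.15
Annual holding cost  = (Q/2)·H = (601/2) × 17 = €5,108.50
Purchase cost = D·C = 31,250 × 104 = €3,250,000.00
Total = €13,259.15 + €5,108.50 + €3,250,000.00 = €3,268,367.65

€3,268,367.65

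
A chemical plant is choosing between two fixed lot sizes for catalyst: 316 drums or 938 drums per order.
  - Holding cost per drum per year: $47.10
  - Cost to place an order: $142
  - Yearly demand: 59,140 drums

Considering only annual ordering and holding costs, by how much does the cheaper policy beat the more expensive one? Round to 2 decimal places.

$2,974.51

Annual cost at Q: ordering D·S/Q plus holding Q·H/2.
TC(316) = (59,140/316)×142 + (316/2)×47.1 = $34,017.37
TC(938) = (59,140/938)×142 + (938/2)×47.1 = $31,042.86
Lots of 938 are cheaper by $2,974.51.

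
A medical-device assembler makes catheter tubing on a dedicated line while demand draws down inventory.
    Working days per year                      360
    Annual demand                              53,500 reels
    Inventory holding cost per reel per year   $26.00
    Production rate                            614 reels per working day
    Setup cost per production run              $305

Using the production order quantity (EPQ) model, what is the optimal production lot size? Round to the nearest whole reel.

1,287 reels

d = 53,500/360 = 148.6111 reels/day;  effective holding cost H(1 − d/p) = 26·(1 − 148.6111/614) = 19.70702
Q* = √(2DS / H_eff) = √(2·53,500·305 / 19.70702) ≈ 1,286.86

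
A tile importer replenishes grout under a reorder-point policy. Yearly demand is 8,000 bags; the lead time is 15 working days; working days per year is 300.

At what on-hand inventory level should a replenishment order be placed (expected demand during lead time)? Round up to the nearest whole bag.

400 bags

Daily demand d = 8,000 / 300 = 26.667 bags/day
Demand during lead time = 26.667 × 15 = 400.00
Reorder point = 400.00 → round up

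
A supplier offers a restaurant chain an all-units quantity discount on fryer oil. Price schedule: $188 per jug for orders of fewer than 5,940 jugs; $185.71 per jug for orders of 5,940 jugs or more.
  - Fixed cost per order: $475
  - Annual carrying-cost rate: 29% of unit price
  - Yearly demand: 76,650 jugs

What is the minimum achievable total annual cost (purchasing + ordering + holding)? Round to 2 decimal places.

H₁ = 29%×$188 = $54.5200;  H₂ = 29%×$185.71 = $53.8559
EOQ₁ = √(2×76,650×475/54.5200) = 1,155.69  (< 5,940, feasible at tier 1)
EOQ₂ = √(2×76,650×475/53.8559) = 1,162.79  (< 5,940 → use Q = 5,940 at tier-2 price)
TC(tier 1 (EOQ₁), Q≈1,155.7) = $14,473,208.02
TC(tier 2, Q≈5,940.0) = $14,400,752.94
Minimum at tier 2: $14,400,752.94

$14,400,752.94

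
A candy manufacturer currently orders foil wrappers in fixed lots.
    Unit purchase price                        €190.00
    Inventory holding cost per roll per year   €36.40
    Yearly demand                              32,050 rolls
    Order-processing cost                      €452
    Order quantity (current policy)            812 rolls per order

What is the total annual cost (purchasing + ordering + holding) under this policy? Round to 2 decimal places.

Orders/yr = 32,050/812 = 39.470; ordering cost = 39.470 × €452 = €17,840.64
Average inventory = 812/2 = 406; holding cost = 406 × €36.4 = €14,778.40
Purchase cost = D·C = 32,050 × 190 = €6,089,500.00
Total = €17,840.64 + €14,778.40 + €6,089,500.00 = €6,122,119.04

€6,122,119.04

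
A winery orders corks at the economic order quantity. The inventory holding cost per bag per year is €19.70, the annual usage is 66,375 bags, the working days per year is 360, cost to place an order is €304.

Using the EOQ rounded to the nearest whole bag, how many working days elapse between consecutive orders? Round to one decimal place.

7.8 days

Q* = √(2·D·S / H) = √(2·66,375·304 / 19.7) = √2,048,527.9 ≈ 1,431.27 → Q = 1,431 bags
Days between orders = 360 / (D/Q) = 360 / 46.384 ≈ 7.761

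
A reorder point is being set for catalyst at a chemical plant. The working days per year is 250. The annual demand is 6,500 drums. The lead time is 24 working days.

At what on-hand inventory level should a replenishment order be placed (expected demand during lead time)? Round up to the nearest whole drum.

Daily demand d = 6,500 / 250 = 26.000 drums/day
Demand during lead time = 26.000 × 24 = 624.00
Reorder point = 624.00 → round up

624 drums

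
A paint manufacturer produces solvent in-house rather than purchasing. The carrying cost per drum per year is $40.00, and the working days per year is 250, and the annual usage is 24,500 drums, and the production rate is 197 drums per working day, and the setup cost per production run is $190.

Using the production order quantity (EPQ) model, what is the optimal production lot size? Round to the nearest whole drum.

Daily demand d = 24,500/250 = 98.000; p = 197; 1 − d/p = 0.50254
EPQ = √(2DS / (H(1 − d/p)))
    = √(2 × 24,500 × 190 / (40 × 0.50254)) ≈ 680.55

681 drums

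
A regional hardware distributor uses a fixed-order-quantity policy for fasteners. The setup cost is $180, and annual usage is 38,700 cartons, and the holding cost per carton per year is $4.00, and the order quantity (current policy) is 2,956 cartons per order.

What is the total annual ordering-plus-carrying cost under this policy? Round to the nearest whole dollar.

$8,269

Annual ordering cost = (D/Q)·S = (38,700/2,956) × 180 = $2,356.56
Annual holding cost  = (Q/2)·H = (2,956/2) × 4 = $5,912.00
Total = $2,356.56 + $5,912.00 = $8,268.56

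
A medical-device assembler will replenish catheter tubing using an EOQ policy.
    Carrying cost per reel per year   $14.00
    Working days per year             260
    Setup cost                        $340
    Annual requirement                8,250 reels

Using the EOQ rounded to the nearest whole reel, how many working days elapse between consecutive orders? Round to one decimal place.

19.9 days

Optimal lot size Q* = (2 × 8,250 × $340 / $14)^½ ≈ 633.02 → Q = 633 reels
T = Q/D × 260 days = 633/8,250 × 260 = 19.949 days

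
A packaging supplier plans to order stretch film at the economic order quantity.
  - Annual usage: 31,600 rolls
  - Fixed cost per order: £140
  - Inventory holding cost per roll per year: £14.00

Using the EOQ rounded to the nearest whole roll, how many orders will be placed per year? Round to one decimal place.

39.7 orders per year

EOQ = √(2DS/H) = √(2 × 31,600 × 140 / 14)
    = √(632,000.00) ≈ 794.98 → Q = 795
Orders per year = D/Q = 31,600 / 795 = 39.748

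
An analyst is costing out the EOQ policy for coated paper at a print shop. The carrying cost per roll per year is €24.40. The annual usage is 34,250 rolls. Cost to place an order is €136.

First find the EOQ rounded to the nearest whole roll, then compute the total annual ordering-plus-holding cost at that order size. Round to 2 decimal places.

€15,076.82

2DS/H = 2·34,250·136/24.4 = 381,803.28
EOQ = √381,803.28 ≈ 617.90 → Q = 618 rolls
Ordering: D/Q × S = 34,250/618 × €136 = €7,537.22
Holding:  Q/2 × H = 618/2 × €24.4 = €7,539.60
Total = €7,537.22 + €7,539.60 = €15,076.82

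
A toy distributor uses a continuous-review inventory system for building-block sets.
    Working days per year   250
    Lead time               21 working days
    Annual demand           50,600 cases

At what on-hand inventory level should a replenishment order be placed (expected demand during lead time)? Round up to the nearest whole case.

Daily demand d = 50,600 / 250 = 202.400 cases/day
Demand during lead time = 202.400 × 21 = 4,250.40
Reorder point = 4,250.40 → round up

4,251 cases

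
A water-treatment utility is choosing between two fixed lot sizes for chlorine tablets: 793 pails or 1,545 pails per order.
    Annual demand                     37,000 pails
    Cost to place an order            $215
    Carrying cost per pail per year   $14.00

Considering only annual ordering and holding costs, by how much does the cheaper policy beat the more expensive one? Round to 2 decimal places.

$381.34

For each Q, cost = (D/Q)·S + (Q/2)·H.
TC(793) = (37,000/793)×215 + (793/2)×14 = $15,582.53
TC(1,545) = (37,000/1,545)×215 + (1,545/2)×14 = $15,963.87
Cheaper: Q = 793.  Difference = $381.34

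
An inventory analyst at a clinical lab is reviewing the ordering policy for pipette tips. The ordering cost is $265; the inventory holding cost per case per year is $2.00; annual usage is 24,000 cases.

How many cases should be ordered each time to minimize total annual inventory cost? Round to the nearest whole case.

EOQ = √(2DS/H) = √(2 × 24,000 × 265 / 2)
    = √(6,360,000.00) ≈ 2,521.90

2,522 cases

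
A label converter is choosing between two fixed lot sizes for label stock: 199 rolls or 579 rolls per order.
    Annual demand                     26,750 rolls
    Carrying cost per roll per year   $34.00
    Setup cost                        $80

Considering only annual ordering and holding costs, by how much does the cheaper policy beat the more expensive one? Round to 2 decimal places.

$597.74

Annual cost at Q: ordering D·S/Q plus holding Q·H/2.
TC(199) = (26,750/199)×80 + (199/2)×34 = $14,136.77
TC(579) = (26,750/579)×80 + (579/2)×34 = $13,539.03
Lots of 579 are cheaper by $597.74.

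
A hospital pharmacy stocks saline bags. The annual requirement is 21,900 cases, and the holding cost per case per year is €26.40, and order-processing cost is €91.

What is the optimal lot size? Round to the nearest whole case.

389 cases

Optimal lot size Q* = (2 × 21,900 × €91 / €26.4)^½ ≈ 388.56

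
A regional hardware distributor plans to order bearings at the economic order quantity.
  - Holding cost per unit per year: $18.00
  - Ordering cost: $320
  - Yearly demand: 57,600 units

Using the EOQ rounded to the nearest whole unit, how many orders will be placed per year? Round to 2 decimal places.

40.25 orders per year

Optimal lot size Q* = (2 × 57,600 × $320 / $18)^½ ≈ 1,431.08 → Q = 1,431
N = D/Q = 57,600/1,431 ≈ 40.252 orders/yr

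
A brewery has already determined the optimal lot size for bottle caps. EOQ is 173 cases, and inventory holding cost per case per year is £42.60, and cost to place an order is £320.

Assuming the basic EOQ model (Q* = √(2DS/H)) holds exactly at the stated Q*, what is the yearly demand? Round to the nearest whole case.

From Q* = √(2DS/H) ⇒ Q*² = 2DS/H.
D = Q²H / (2S) = 173² × 42.6 / (2 × 320) = 1,992.15

1,992 cases per year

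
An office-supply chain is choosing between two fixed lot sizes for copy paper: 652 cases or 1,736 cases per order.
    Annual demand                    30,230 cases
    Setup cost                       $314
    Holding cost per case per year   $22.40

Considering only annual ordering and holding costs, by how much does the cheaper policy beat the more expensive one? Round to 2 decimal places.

$3,050.05

Annual cost at Q: ordering D·S/Q plus holding Q·H/2.
TC(652) = (30,230/652)×314 + (652/2)×22.4 = $21,861.02
TC(1,736) = (30,230/1,736)×314 + (1,736/2)×22.4 = $24,911.07
Cheaper: Q = 652.  Difference = $3,050.05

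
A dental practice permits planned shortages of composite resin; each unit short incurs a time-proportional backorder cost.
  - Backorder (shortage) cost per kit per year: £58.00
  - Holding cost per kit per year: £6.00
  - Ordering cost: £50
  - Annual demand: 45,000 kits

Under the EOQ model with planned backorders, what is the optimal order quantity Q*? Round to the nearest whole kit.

Basic EOQ = √(2·45,000·50/6) = 866.025
Backorder adjustment √((H+b)/b) = √((6+58)/58) = 1.0505
Q* = 866.025 × 1.0505 ≈ 909.72

910 kits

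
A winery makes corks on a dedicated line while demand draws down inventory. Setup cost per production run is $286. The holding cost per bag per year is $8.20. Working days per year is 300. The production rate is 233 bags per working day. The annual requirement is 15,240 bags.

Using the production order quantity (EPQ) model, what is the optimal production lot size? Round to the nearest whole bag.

d = 15,240/300 = 50.8000 bags/day;  effective holding cost H(1 − d/p) = 8.2·(1 − 50.8000/233) = 6.41219
Q* = √(2DS / H_eff) = √(2·15,240·286 / 6.41219) ≈ 1,165.97

1,166 bags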